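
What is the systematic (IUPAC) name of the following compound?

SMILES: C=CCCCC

hex-1-ene

The longest chain bearing the multiple bond is 6 carbons long (hexane).
The chain contains a C=C double bond, so the unsaturation ending is -ene.
Number the chain so that numbering from this end puts the double bond at C-1 rather than C-5.
With this numbering: the double bond between C-1 and C-2.
Putting it together: hex-1-ene.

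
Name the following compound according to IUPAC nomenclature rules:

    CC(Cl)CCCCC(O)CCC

The longest chain bearing the –OH group is 10 carbons long (decane).
The principal characteristic group is an alcohol (–OH), named with the suffix -ol.
The numbering direction is chosen so that numbering from this end puts the hydroxyl group at C-4 rather than C-7.
This places the hydroxyl at C-4; a chloro group at C-9.
The name is 9-chlorodecan-4-ol.

9-chlorodecan-4-ol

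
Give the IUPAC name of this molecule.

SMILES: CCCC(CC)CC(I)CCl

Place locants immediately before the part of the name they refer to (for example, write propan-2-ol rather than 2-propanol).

The parent chain contains 7 carbons (heptane).
Choose the numbering such that the substituent locant set {1,2,4} is lower than {4,6,7} at the first point of difference.
With this numbering: a chloro group at C-1; an ethyl group at C-4; an iodo group at C-2.
The substituents are ordered alphabetically, ignoring any di-/tri- multipliers.
The name is 1-chloro-4-ethyl-2-iodoheptane.

1-chloro-4-ethyl-2-iodoheptane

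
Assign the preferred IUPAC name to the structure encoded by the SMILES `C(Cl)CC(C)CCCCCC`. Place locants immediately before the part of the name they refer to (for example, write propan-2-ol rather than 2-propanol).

The parent chain contains 9 carbons (nonane).
The numbering direction is chosen so that the substituent locant set {1,3} is lower than {7,9} at the first point of difference.
With this numbering: a chloro group at C-1; a methyl group at C-3.
The substituents are ordered alphabetically, ignoring any di-/tri- multipliers.
Assembling the pieces gives 1-chloro-3-methylnonane.

1-chloro-3-methylnonane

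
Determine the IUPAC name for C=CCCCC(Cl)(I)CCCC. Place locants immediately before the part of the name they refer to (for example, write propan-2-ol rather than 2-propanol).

Counting along the main chain through the multiple bond gives 10 carbons: the parent is decane.
There is one C=C double bond, indicated by the ending -ene.
The numbering direction is chosen so that numbering from this end puts the double bond at C-1 rather than C-9.
This places the double bond between C-1 and C-2; a chloro group at C-6; an iodo group at C-6.
Prefixes are listed alphabetically: chloro, iodo.
Assembling the pieces gives 6-chloro-6-iododec-1-ene.

6-chloro-6-iododec-1-ene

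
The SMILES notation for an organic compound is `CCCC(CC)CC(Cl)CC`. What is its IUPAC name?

The longest carbon chain is 8 atoms: the parent is octane.
Number the chain so that the substituent locant set {3,5} is lower than {4,6} at the first point of difference.
With this numbering: a chloro group at C-3; an ethyl group at C-5.
The substituents are ordered alphabetically, ignoring any di-/tri- multipliers.
Assembling the pieces gives 3-chloro-5-ethyloctane.

3-chloro-5-ethyloctane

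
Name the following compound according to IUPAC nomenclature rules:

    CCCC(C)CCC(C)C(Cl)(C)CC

3-chloro-3,4,7-trimethyldecane

The longest continuous carbon chain has 10 atoms, so the parent hydride is decane.
Choose the numbering such that the substituent locant set {3,3,4,7} is lower than {4,7,8,8} at the first point of difference.
That gives a chloro group at C-3; methyl groups at C-3 and C-4 and C-7.
The substituents are ordered alphabetically, ignoring any di-/tri- multipliers.
Assembling the pieces gives 3-chloro-3,4,7-trimethyldecane.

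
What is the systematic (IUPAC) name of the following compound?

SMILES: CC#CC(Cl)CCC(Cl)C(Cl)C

4,7,8-trichloronon-2-yne

The longest chain bearing the multiple bond is 9 carbons long (nonane).
The chain contains a C≡C triple bond, so the unsaturation ending is -yne.
The numbering direction is chosen so that numbering from this end puts the triple bond at C-2 rather than C-7.
With this numbering: the triple bond between C-2 and C-3; chloro groups at C-4 and C-7 and C-8.
Assembling the pieces gives 4,7,8-trichloronon-2-yne.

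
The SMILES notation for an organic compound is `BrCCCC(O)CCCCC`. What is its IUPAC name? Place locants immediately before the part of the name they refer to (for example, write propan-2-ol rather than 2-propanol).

Counting along the main chain through the –OH group gives 9 carbons: the parent is nonane.
The principal characteristic group is an alcohol (–OH), named with the suffix -ol.
Number the chain so that numbering from this end puts the hydroxyl group at C-4 rather than C-6.
This places the hydroxyl at C-4; a bromo group at C-1.
Putting it together: 1-bromononan-4-ol.

1-bromononan-4-ol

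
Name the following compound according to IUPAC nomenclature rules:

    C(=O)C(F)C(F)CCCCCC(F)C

The longest carbon chain that includes the –CHO group has 10 carbons, so the parent hydride is decane.
An aldehyde (terminal –CHO) is the principal characteristic group, giving the suffix -al.
Choose the numbering such that the aldehyde carbon is C-1 by definition.
This places fluoro groups at C-2 and C-3 and C-9.
Assembling the pieces gives 2,3,9-trifluorodecanal.

2,3,9-trifluorodecanal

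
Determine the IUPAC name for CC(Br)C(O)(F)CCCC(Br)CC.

2,7-dibromo-3-fluorononan-3-ol

Counting along the main chain through the –OH group gives 9 carbons: the parent is nonane.
An alcohol (–OH) is the principal characteristic group, giving the suffix -ol.
Number the chain so that numbering from this end puts the hydroxyl group at C-3 rather than C-7.
That gives the hydroxyl at C-3; bromo groups at C-2 and C-7; a fluoro group at C-3.
The substituents are ordered alphabetically, ignoring any di-/tri- multipliers.
Putting it together: 2,7-dibromo-3-fluorononan-3-ol.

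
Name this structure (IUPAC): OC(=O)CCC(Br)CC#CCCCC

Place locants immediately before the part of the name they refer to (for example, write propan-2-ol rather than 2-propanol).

Counting along the main chain through the –COOH group and the multiple bond gives 11 carbons: the parent is undecane.
The principal characteristic group is a carboxylic acid (terminal –COOH), named with the suffix -oic acid.
A C≡C triple bond in the chain gives the infix -yne-.
The numbering direction is chosen so that the carboxylic acid carbon is C-1 by definition.
With this numbering: the triple bond between C-6 and C-7; a bromo group at C-4.
The name is 4-bromoundec-6-ynoic acid.

4-bromoundec-6-ynoic acid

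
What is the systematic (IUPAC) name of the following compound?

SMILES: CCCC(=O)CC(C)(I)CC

The longest chain bearing the carbonyl is 8 carbons long (octane).
The principal characteristic group is a ketone (C=O on an internal carbon), named with the suffix -one.
Choose the numbering such that numbering from this end puts the carbonyl group at C-4 rather than C-5.
This places the carbonyl at C-4; an iodo group at C-6; a methyl group at C-6.
Substituent prefixes are cited in alphabetical order (multiplying prefixes like di-/tri- are ignored for ordering).
Assembling the pieces gives 6-iodo-6-methyloctan-4-one.

6-iodo-6-methyloctan-4-one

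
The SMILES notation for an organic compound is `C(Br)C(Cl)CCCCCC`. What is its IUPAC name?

The parent chain contains 8 carbons (octane).
The numbering direction is chosen so that the substituent locant set {1,2} is lower than {7,8} at the first point of difference.
With this numbering: a bromo group at C-1; a chloro group at C-2.
Prefixes are listed alphabetically: bromo, chloro.
The name is 1-bromo-2-chlorooctane.

1-bromo-2-chlorooctane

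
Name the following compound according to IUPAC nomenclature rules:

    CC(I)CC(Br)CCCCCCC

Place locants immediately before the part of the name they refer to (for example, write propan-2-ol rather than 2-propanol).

The longest continuous carbon chain has 11 atoms, so the parent hydride is undecane.
Choose the numbering such that the substituent locant set {2,4} is lower than {8,10} at the first point of difference.
With this numbering: a bromo group at C-4; an iodo group at C-2.
Prefixes are listed alphabetically: bromo, iodo.
The name is 4-bromo-2-iodoundecane.

4-bromo-2-iodoundecane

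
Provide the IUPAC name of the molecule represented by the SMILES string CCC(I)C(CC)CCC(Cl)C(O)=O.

2-chloro-5-ethyl-6-iodooctanoic acid

The longest chain bearing the –COOH group is 8 carbons long (octane).
A carboxylic acid (terminal –COOH) is the principal characteristic group, giving the suffix -oic acid.
The numbering direction is chosen so that the carboxylic acid carbon is C-1 by definition.
This places a chloro group at C-2; an ethyl group at C-5; an iodo group at C-6.
Prefixes are listed alphabetically: chloro, ethyl, iodo.
The name is 2-chloro-5-ethyl-6-iodooctanoic acid.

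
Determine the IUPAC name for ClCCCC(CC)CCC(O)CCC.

10-chloro-7-ethyldecan-4-ol

The longest carbon chain that includes the –OH group has 10 carbons, so the parent hydride is decane.
An alcohol (–OH) is the principal characteristic group, giving the suffix -ol.
Number the chain so that numbering from this end puts the hydroxyl group at C-4 rather than C-7.
With this numbering: the hydroxyl at C-4; a chloro group at C-10; an ethyl group at C-7.
The substituents are ordered alphabetically, ignoring any di-/tri- multipliers.
Assembling the pieces gives 10-chloro-7-ethyldecan-4-ol.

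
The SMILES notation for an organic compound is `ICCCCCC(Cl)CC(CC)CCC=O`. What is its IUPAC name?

Counting along the main chain through the –CHO group gives 11 carbons: the parent is undecane.
An aldehyde (terminal –CHO) is the principal characteristic group, giving the suffix -al.
Number the chain so that the aldehyde carbon is C-1 by definition.
With this numbering: a chloro group at C-6; an ethyl group at C-4; an iodo group at C-11.
Prefixes are listed alphabetically: chloro, ethyl, iodo.
Putting it together: 6-chloro-4-ethyl-11-iodoundecanal.

6-chloro-4-ethyl-11-iodoundecanal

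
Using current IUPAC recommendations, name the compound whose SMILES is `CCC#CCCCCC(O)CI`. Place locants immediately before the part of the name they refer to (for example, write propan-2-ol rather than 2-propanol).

The longest chain bearing the –OH group and the multiple bond is 10 carbons long (decane).
The highest-priority functional group is an alcohol (–OH), so the name ends in -ol.
The chain contains a C≡C triple bond, so the unsaturation ending is -yne.
Choose the numbering such that numbering from this end puts the hydroxyl group at C-2 rather than C-9.
With this numbering: the hydroxyl at C-2; the triple bond between C-7 and C-8; an iodo group at C-1.
The name is 1-iododec-7-yn-2-ol.

1-iododec-7-yn-2-ol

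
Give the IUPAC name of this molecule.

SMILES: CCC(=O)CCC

Counting along the main chain through the carbonyl gives 6 carbons: the parent is hexane.
The principal characteristic group is a ketone (C=O on an internal carbon), named with the suffix -one.
The numbering direction is chosen so that numbering from this end puts the carbonyl group at C-3 rather than C-4.
That gives the carbonyl at C-3.
The name is hexan-3-one.

hexan-3-one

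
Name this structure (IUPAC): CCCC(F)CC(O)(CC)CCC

4-ethyl-6-fluorononan-4-ol

The longest chain bearing the –OH group is 9 carbons long (nonane).
An alcohol (–OH) is the principal characteristic group, giving the suffix -ol.
Number the chain so that numbering from this end puts the hydroxyl group at C-4 rather than C-6.
That gives the hydroxyl at C-4; an ethyl group at C-4; a fluoro group at C-6.
Prefixes are listed alphabetically: ethyl, fluoro.
The name is 4-ethyl-6-fluorononan-4-ol.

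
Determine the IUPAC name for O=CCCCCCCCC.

The longest carbon chain that includes the –CHO group has 9 carbons, so the parent hydride is nonane.
The highest-priority functional group is an aldehyde (terminal –CHO), so the name ends in -al.
Number the chain so that the aldehyde carbon is C-1 by definition.
Putting it together: nonanal.

nonanal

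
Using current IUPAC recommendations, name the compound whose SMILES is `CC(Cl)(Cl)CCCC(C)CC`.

2,2-dichloro-6-methyloctane

The longest continuous carbon chain has 8 atoms, so the parent hydride is octane.
The numbering direction is chosen so that the substituent locant set {2,2,6} is lower than {3,7,7} at the first point of difference.
This places two chloro groups at C-2; a methyl group at C-6.
Prefixes are listed alphabetically: chloro, methyl.
The name is 2,2-dichloro-6-methyloctane.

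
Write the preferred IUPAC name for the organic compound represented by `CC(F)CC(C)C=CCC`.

The longest chain bearing the multiple bond is 8 carbons long (octane).
There is one C=C double bond, indicated by the ending -ene.
Number the chain so that numbering from this end puts the double bond at C-3 rather than C-5.
That gives the double bond between C-3 and C-4; a fluoro group at C-7; a methyl group at C-5.
The substituents are ordered alphabetically, ignoring any di-/tri- multipliers.
Assembling the pieces gives 7-fluoro-5-methyloct-3-ene.

7-fluoro-5-methyloct-3-ene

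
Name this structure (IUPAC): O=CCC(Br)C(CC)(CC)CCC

3-bromo-4,4-diethylheptanal

The longest chain bearing the –CHO group is 7 carbons long (heptane).
The principal characteristic group is an aldehyde (terminal –CHO), named with the suffix -al.
Choose the numbering such that the aldehyde carbon is C-1 by definition.
With this numbering: a bromo group at C-3; two ethyl groups at C-4.
Substituent prefixes are cited in alphabetical order (multiplying prefixes like di-/tri- are ignored for ordering).
The name is 3-bromo-4,4-diethylheptanal.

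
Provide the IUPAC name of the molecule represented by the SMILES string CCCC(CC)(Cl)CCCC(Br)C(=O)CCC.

Counting along the main chain through the carbonyl gives 12 carbons: the parent is dodecane.
The highest-priority functional group is a ketone (C=O on an internal carbon), so the name ends in -one.
Number the chain so that numbering from this end puts the carbonyl group at C-4 rather than C-9.
That gives the carbonyl at C-4; a bromo group at C-5; a chloro group at C-9; an ethyl group at C-9.
Substituent prefixes are cited in alphabetical order (multiplying prefixes like di-/tri- are ignored for ordering).
Assembling the pieces gives 5-bromo-9-chloro-9-ethyldodecan-4-one.

5-bromo-9-chloro-9-ethyldodecan-4-one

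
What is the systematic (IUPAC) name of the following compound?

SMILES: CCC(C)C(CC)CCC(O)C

The longest carbon chain that includes the –OH group has 8 carbons, so the parent hydride is octane.
An alcohol (–OH) is the principal characteristic group, giving the suffix -ol.
Choose the numbering such that numbering from this end puts the hydroxyl group at C-2 rather than C-7.
That gives the hydroxyl at C-2; an ethyl group at C-5; a methyl group at C-6.
The substituents are ordered alphabetically, ignoring any di-/tri- multipliers.
The name is 5-ethyl-6-methyloctan-2-ol.

5-ethyl-6-methyloctan-2-ol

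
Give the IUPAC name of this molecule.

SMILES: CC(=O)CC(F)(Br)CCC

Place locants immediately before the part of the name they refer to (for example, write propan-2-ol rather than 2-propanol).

Counting along the main chain through the carbonyl gives 7 carbons: the parent is heptane.
The principal characteristic group is a ketone (C=O on an internal carbon), named with the suffix -one.
Choose the numbering such that numbering from this end puts the carbonyl group at C-2 rather than C-6.
With this numbering: the carbonyl at C-2; a bromo group at C-4; a fluoro group at C-4.
The substituents are ordered alphabetically, ignoring any di-/tri- multipliers.
Putting it together: 4-bromo-4-fluoroheptan-2-one.

4-bromo-4-fluoroheptan-2-one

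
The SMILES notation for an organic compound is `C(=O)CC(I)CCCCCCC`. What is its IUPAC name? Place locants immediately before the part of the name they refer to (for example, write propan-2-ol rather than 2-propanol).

The longest chain bearing the –CHO group is 10 carbons long (decane).
The highest-priority functional group is an aldehyde (terminal –CHO), so the name ends in -al.
The numbering direction is chosen so that the aldehyde carbon is C-1 by definition.
With this numbering: an iodo group at C-3.
Putting it together: 3-iododecanal.

3-iododecanal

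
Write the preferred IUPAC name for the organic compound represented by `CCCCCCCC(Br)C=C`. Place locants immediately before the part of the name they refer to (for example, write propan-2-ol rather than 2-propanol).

3-bromodec-1-ene

The longest chain bearing the multiple bond is 10 carbons long (decane).
There is one C=C double bond, indicated by the ending -ene.
Number the chain so that numbering from this end puts the double bond at C-1 rather than C-9.
This places the double bond between C-1 and C-2; a bromo group at C-3.
The name is 3-bromodec-1-ene.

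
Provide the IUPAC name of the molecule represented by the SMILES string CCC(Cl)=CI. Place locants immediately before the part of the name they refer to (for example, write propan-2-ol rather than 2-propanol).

Counting along the main chain through the multiple bond gives 4 carbons: the parent is butane.
The chain contains a C=C double bond, so the unsaturation ending is -ene.
Number the chain so that numbering from this end puts the double bond at C-1 rather than C-3.
This places the double bond between C-1 and C-2; a chloro group at C-2; an iodo group at C-1.
Prefixes are listed alphabetically: chloro, iodo.
The name is 2-chloro-1-iodobut-1-ene.

2-chloro-1-iodobut-1-ene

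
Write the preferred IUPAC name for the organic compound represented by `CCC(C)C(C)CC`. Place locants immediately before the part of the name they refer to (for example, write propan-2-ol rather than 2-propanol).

The longest continuous carbon chain has 6 atoms, so the parent hydride is hexane.
The molecule is symmetric, so either numbering direction gives the same locants.
This places methyl groups at C-3 and C-4.
Assembling the pieces gives 3,4-dimethylhexane.

3,4-dimethylhexane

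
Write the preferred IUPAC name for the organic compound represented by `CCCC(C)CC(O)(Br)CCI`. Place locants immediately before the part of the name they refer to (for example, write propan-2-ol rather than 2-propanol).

3-bromo-1-iodo-5-methyloctan-3-ol

The longest carbon chain that includes the –OH group has 8 carbons, so the parent hydride is octane.
The highest-priority functional group is an alcohol (–OH), so the name ends in -ol.
Choose the numbering such that numbering from this end puts the hydroxyl group at C-3 rather than C-6.
With this numbering: the hydroxyl at C-3; a bromo group at C-3; an iodo group at C-1; a methyl group at C-5.
The substituents are ordered alphabetically, ignoring any di-/tri- multipliers.
Putting it together: 3-bromo-1-iodo-5-methyloctan-3-ol.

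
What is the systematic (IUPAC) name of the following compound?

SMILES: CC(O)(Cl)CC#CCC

The longest chain bearing the –OH group and the multiple bond is 7 carbons long (heptane).
The principal characteristic group is an alcohol (–OH), named with the suffix -ol.
There is one C≡C triple bond, indicated by the ending -yne.
Choose the numbering such that numbering from this end puts the hydroxyl group at C-2 rather than C-6.
That gives the hydroxyl at C-2; the triple bond between C-4 and C-5; a chloro group at C-2.
The name is 2-chlorohept-4-yn-2-ol.

2-chlorohept-4-yn-2-ol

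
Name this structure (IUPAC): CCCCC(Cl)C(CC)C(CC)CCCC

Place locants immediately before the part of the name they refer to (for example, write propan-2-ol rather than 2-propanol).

5-chloro-6,7-diethylundecane

The longest continuous carbon chain has 11 atoms, so the parent hydride is undecane.
The numbering direction is chosen so that the locant sets are identical either way, so the alphabetically earlier chloro substituent takes the lower locant (5 rather than 7).
That gives a chloro group at C-5; ethyl groups at C-6 and C-7.
The substituents are ordered alphabetically, ignoring any di-/tri- multipliers.
Assembling the pieces gives 5-chloro-6,7-diethylundecane.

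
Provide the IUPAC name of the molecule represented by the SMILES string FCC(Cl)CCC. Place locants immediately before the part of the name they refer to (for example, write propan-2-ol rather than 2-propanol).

The parent chain contains 5 carbons (pentane).
Choose the numbering such that the substituent locant set {1,2} is lower than {4,5} at the first point of difference.
That gives a chloro group at C-2; a fluoro group at C-1.
Prefixes are listed alphabetically: chloro, fluoro.
Assembling the pieces gives 2-chloro-1-fluoropentane.

2-chloro-1-fluoropentane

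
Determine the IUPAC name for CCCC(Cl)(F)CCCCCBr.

The longest continuous carbon chain has 9 atoms, so the parent hydride is nonane.
Choose the numbering such that the substituent locant set {1,6,6} is lower than {4,4,9} at the first point of difference.
This places a bromo group at C-1; a chloro group at C-6; a fluoro group at C-6.
The substituents are ordered alphabetically, ignoring any di-/tri- multipliers.
The name is 1-bromo-6-chloro-6-fluorononane.

1-bromo-6-chloro-6-fluorononane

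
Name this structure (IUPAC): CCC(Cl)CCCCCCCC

The longest continuous carbon chain has 11 atoms, so the parent hydride is undecane.
Number the chain so that the substituent locant set {3} is lower than {9} at the first point of difference.
This places a chloro group at C-3.
Assembling the pieces gives 3-chloroundecane.

3-chloroundecane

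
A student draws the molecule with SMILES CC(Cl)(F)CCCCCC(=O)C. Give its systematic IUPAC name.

8-chloro-8-fluorononan-2-one

Counting along the main chain through the carbonyl gives 9 carbons: the parent is nonane.
The highest-priority functional group is a ketone (C=O on an internal carbon), so the name ends in -one.
Choose the numbering such that numbering from this end puts the carbonyl group at C-2 rather than C-8.
That gives the carbonyl at C-2; a chloro group at C-8; a fluoro group at C-8.
The substituents are ordered alphabetically, ignoring any di-/tri- multipliers.
Assembling the pieces gives 8-chloro-8-fluorononan-2-one.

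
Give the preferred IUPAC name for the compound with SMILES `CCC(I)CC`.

The parent chain contains 5 carbons (pentane).
Numbering from either end gives identical locants here.
This places an iodo group at C-3.
Putting it together: 3-iodopentane.

3-iodopentane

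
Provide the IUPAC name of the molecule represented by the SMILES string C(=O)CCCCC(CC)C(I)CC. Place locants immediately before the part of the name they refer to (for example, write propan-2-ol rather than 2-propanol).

6-ethyl-7-iodononanal

The longest carbon chain that includes the –CHO group has 9 carbons, so the parent hydride is nonane.
The principal characteristic group is an aldehyde (terminal –CHO), named with the suffix -al.
Number the chain so that the aldehyde carbon is C-1 by definition.
That gives an ethyl group at C-6; an iodo group at C-7.
Substituent prefixes are cited in alphabetical order (multiplying prefixes like di-/tri- are ignored for ordering).
Assembling the pieces gives 6-ethyl-7-iodononanal.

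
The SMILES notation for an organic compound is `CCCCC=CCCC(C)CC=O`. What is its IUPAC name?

Counting along the main chain through the –CHO group and the multiple bond gives 11 carbons: the parent is undecane.
The principal characteristic group is an aldehyde (terminal –CHO), named with the suffix -al.
The chain contains a C=C double bond, so the unsaturation ending is -ene.
Number the chain so that the aldehyde carbon is C-1 by definition.
That gives the double bond between C-6 and C-7; a methyl group at C-3.
The name is 3-methylundec-6-enal.

3-methylundec-6-enal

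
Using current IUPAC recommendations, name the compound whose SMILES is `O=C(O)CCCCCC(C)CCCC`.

7-methylundecanoic acid

The longest chain bearing the –COOH group is 11 carbons long (undecane).
A carboxylic acid (terminal –COOH) is the principal characteristic group, giving the suffix -oic acid.
The numbering direction is chosen so that the carboxylic acid carbon is C-1 by definition.
That gives a methyl group at C-7.
Putting it together: 7-methylundecanoic acid.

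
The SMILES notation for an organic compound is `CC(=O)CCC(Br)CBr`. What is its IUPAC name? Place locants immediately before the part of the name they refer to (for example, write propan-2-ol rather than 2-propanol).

5,6-dibromohexan-2-one

The longest chain bearing the carbonyl is 6 carbons long (hexane).
The highest-priority functional group is a ketone (C=O on an internal carbon), so the name ends in -one.
Number the chain so that numbering from this end puts the carbonyl group at C-2 rather than C-5.
That gives the carbonyl at C-2; bromo groups at C-5 and C-6.
Putting it together: 5,6-dibromohexan-2-one.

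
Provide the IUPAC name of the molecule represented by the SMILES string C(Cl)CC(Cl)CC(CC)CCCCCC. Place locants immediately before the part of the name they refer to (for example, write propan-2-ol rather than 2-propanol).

The longest continuous carbon chain has 11 atoms, so the parent hydride is undecane.
Choose the numbering such that the substituent locant set {1,3,5} is lower than {7,9,11} at the first point of difference.
With this numbering: chloro groups at C-1 and C-3; an ethyl group at C-5.
Substituent prefixes are cited in alphabetical order (multiplying prefixes like di-/tri- are ignored for ordering).
Assembling the pieces gives 1,3-dichloro-5-ethylundecane.

1,3-dichloro-5-ethylundecane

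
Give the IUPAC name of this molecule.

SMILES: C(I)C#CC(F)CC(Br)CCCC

The longest carbon chain that includes the multiple bond has 10 carbons, so the parent hydride is decane.
A C≡C triple bond in the chain gives the infix -yne-.
Number the chain so that numbering from this end puts the triple bond at C-2 rather than C-8.
That gives the triple bond between C-2 and C-3; a bromo group at C-6; a fluoro group at C-4; an iodo group at C-1.
The substituents are ordered alphabetically, ignoring any di-/tri- multipliers.
Putting it together: 6-bromo-4-fluoro-1-iododec-2-yne.

6-bromo-4-fluoro-1-iododec-2-yne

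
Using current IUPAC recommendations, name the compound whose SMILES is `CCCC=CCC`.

hept-3-ene

Counting along the main chain through the multiple bond gives 7 carbons: the parent is heptane.
There is one C=C double bond, indicated by the ending -ene.
The numbering direction is chosen so that numbering from this end puts the double bond at C-3 rather than C-4.
That gives the double bond between C-3 and C-4.
The name is hept-3-ene.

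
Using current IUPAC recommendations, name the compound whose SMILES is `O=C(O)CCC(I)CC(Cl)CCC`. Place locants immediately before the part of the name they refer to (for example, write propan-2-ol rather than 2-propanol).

The longest chain bearing the –COOH group is 9 carbons long (nonane).
The highest-priority functional group is a carboxylic acid (terminal –COOH), so the name ends in -oic acid.
The numbering direction is chosen so that the carboxylic acid carbon is C-1 by definition.
With this numbering: a chloro group at C-6; an iodo group at C-4.
Prefixes are listed alphabetically: chloro, iodo.
Assembling the pieces gives 6-chloro-4-iodononanoic acid.

6-chloro-4-iodononanoic acid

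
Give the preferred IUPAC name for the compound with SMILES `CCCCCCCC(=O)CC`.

The longest chain bearing the carbonyl is 10 carbons long (decane).
The principal characteristic group is a ketone (C=O on an internal carbon), named with the suffix -one.
The numbering direction is chosen so that numbering from this end puts the carbonyl group at C-3 rather than C-8.
This places the carbonyl at C-3.
Putting it together: decan-3-one.

decan-3-one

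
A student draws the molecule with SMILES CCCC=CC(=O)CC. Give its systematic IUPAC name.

The longest chain bearing the carbonyl and the multiple bond is 8 carbons long (octane).
The principal characteristic group is a ketone (C=O on an internal carbon), named with the suffix -one.
A C=C double bond in the chain gives the infix -ene-.
The numbering direction is chosen so that numbering from this end puts the carbonyl group at C-3 rather than C-6.
That gives the carbonyl at C-3; the double bond between C-4 and C-5.
The name is oct-4-en-3-one.

oct-4-en-3-one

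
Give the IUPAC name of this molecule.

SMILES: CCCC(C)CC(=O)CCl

Counting along the main chain through the carbonyl gives 7 carbons: the parent is heptane.
The principal characteristic group is a ketone (C=O on an internal carbon), named with the suffix -one.
Choose the numbering such that numbering from this end puts the carbonyl group at C-2 rather than C-6.
That gives the carbonyl at C-2; a chloro group at C-1; a methyl group at C-4.
Prefixes are listed alphabetically: chloro, methyl.
Putting it together: 1-chloro-4-methylheptan-2-one.

1-chloro-4-methylheptan-2-one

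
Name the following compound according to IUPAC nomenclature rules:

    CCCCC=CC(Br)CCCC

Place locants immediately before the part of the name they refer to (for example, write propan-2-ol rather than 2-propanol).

7-bromoundec-5-ene

The longest carbon chain that includes the multiple bond has 11 carbons, so the parent hydride is undecane.
A C=C double bond in the chain gives the infix -ene-.
Choose the numbering such that numbering from this end puts the double bond at C-5 rather than C-6.
With this numbering: the double bond between C-5 and C-6; a bromo group at C-7.
Putting it together: 7-bromoundec-5-ene.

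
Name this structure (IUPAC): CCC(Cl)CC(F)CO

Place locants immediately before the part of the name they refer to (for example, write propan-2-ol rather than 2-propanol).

Counting along the main chain through the –OH group gives 6 carbons: the parent is hexane.
The principal characteristic group is an alcohol (–OH), named with the suffix -ol.
Choose the numbering such that numbering from this end puts the hydroxyl group at C-1 rather than C-6.
With this numbering: the hydroxyl at C-1; a chloro group at C-4; a fluoro group at C-2.
Prefixes are listed alphabetically: chloro, fluoro.
Putting it together: 4-chloro-2-fluorohexan-1-ol.

4-chloro-2-fluorohexan-1-ol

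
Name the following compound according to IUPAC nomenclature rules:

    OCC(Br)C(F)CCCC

2-bromo-3-fluoroheptan-1-ol

Counting along the main chain through the –OH group gives 7 carbons: the parent is heptane.
The highest-priority functional group is an alcohol (–OH), so the name ends in -ol.
Choose the numbering such that numbering from this end puts the hydroxyl group at C-1 rather than C-7.
With this numbering: the hydroxyl at C-1; a bromo group at C-2; a fluoro group at C-3.
The substituents are ordered alphabetically, ignoring any di-/tri- multipliers.
Putting it together: 2-bromo-3-fluoroheptan-1-ol.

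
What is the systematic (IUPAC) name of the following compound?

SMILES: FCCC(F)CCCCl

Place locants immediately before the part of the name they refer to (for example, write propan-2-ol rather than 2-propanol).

The longest continuous carbon chain has 6 atoms, so the parent hydride is hexane.
The numbering direction is chosen so that the substituent locant set {1,3,6} is lower than {1,4,6} at the first point of difference.
This places a chloro group at C-6; fluoro groups at C-1 and C-3.
Prefixes are listed alphabetically: chloro, fluoro.
Putting it together: 6-chloro-1,3-difluorohexane.

6-chloro-1,3-difluorohexane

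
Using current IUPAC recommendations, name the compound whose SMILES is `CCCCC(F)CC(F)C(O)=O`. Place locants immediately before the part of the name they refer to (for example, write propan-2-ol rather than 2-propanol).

The longest chain bearing the –COOH group is 8 carbons long (octane).
The highest-priority functional group is a carboxylic acid (terminal –COOH), so the name ends in -oic acid.
Choose the numbering such that the carboxylic acid carbon is C-1 by definition.
That gives fluoro groups at C-2 and C-4.
Assembling the pieces gives 2,4-difluorooctanoic acid.

2,4-difluorooctanoic acid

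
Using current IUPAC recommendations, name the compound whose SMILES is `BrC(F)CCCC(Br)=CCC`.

4,8-dibromo-8-fluorooct-3-ene

Counting along the main chain through the multiple bond gives 8 carbons: the parent is octane.
There is one C=C double bond, indicated by the ending -ene.
Choose the numbering such that numbering from this end puts the double bond at C-3 rather than C-5.
With this numbering: the double bond between C-3 and C-4; bromo groups at C-4 and C-8; a fluoro group at C-8.
The substituents are ordered alphabetically, ignoring any di-/tri- multipliers.
Putting it together: 4,8-dibromo-8-fluorooct-3-ene.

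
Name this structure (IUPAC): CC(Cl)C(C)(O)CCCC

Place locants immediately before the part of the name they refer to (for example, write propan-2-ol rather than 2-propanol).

2-chloro-3-methylheptan-3-ol

The longest carbon chain that includes the –OH group has 7 carbons, so the parent hydride is heptane.
The highest-priority functional group is an alcohol (–OH), so the name ends in -ol.
The numbering direction is chosen so that numbering from this end puts the hydroxyl group at C-3 rather than C-5.
This places the hydroxyl at C-3; a chloro group at C-2; a methyl group at C-3.
The substituents are ordered alphabetically, ignoring any di-/tri- multipliers.
Putting it together: 2-chloro-3-methylheptan-3-ol.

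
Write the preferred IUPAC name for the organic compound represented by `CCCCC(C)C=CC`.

4-methyloct-2-ene

The longest chain bearing the multiple bond is 8 carbons long (octane).
The chain contains a C=C double bond, so the unsaturation ending is -ene.
Choose the numbering such that numbering from this end puts the double bond at C-2 rather than C-6.
That gives the double bond between C-2 and C-3; a methyl group at C-4.
The name is 4-methyloct-2-ene.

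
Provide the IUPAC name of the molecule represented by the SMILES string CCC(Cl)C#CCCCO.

The longest chain bearing the –OH group and the multiple bond is 8 carbons long (octane).
The highest-priority functional group is an alcohol (–OH), so the name ends in -ol.
A C≡C triple bond in the chain gives the infix -yne-.
Choose the numbering such that numbering from this end puts the hydroxyl group at C-1 rather than C-8.
This places the hydroxyl at C-1; the triple bond between C-4 and C-5; a chloro group at C-6.
Putting it together: 6-chlorooct-4-yn-1-ol.

6-chlorooct-4-yn-1-ol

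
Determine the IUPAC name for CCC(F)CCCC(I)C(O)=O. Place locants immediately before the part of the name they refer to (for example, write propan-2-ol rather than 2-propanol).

The longest chain bearing the –COOH group is 8 carbons long (octane).
The principal characteristic group is a carboxylic acid (terminal –COOH), named with the suffix -oic acid.
The numbering direction is chosen so that the carboxylic acid carbon is C-1 by definition.
With this numbering: a fluoro group at C-6; an iodo group at C-2.
Substituent prefixes are cited in alphabetical order (multiplying prefixes like di-/tri- are ignored for ordering).
Assembling the pieces gives 6-fluoro-2-iodooctanoic acid.

6-fluoro-2-iodooctanoic acid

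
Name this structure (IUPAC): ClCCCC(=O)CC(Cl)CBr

1-bromo-2,7-dichloroheptan-4-one

The longest chain bearing the carbonyl is 7 carbons long (heptane).
A ketone (C=O on an internal carbon) is the principal characteristic group, giving the suffix -one.
Number the chain so that the substituent locant set {1,2,7} is lower than {1,6,7} at the first point of difference.
With this numbering: the carbonyl at C-4; a bromo group at C-1; chloro groups at C-2 and C-7.
Substituent prefixes are cited in alphabetical order (multiplying prefixes like di-/tri- are ignored for ordering).
The name is 1-bromo-2,7-dichloroheptan-4-one.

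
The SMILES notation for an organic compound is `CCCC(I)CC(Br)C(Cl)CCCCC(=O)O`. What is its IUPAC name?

7-bromo-6-chloro-9-iodododecanoic acid

The longest carbon chain that includes the –COOH group has 12 carbons, so the parent hydride is dodecane.
The highest-priority functional group is a carboxylic acid (terminal –COOH), so the name ends in -oic acid.
The numbering direction is chosen so that the carboxylic acid carbon is C-1 by definition.
That gives a bromo group at C-7; a chloro group at C-6; an iodo group at C-9.
Substituent prefixes are cited in alphabetical order (multiplying prefixes like di-/tri- are ignored for ordering).
Assembling the pieces gives 7-bromo-6-chloro-9-iodododecanoic acid.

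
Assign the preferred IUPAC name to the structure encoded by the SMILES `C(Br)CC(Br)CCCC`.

The longest carbon chain is 7 atoms: the parent is heptane.
The numbering direction is chosen so that the substituent locant set {1,3} is lower than {5,7} at the first point of difference.
With this numbering: bromo groups at C-1 and C-3.
Assembling the pieces gives 1,3-dibromoheptane.

1,3-dibromoheptane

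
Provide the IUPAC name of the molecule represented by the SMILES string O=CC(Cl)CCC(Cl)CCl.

2,5,6-trichlorohexanal

The longest chain bearing the –CHO group is 6 carbons long (hexane).
The principal characteristic group is an aldehyde (terminal –CHO), named with the suffix -al.
Choose the numbering such that the aldehyde carbon is C-1 by definition.
With this numbering: chloro groups at C-2 and C-5 and C-6.
Assembling the pieces gives 2,5,6-trichlorohexanal.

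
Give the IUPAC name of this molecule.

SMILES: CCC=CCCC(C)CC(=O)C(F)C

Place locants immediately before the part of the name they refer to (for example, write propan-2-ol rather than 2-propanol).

Counting along the main chain through the carbonyl and the multiple bond gives 11 carbons: the parent is undecane.
The highest-priority functional group is a ketone (C=O on an internal carbon), so the name ends in -one.
There is one C=C double bond, indicated by the ending -ene.
Choose the numbering such that numbering from this end puts the carbonyl group at C-3 rather than C-9.
With this numbering: the carbonyl at C-3; the double bond between C-8 and C-9; a fluoro group at C-2; a methyl group at C-5.
Prefixes are listed alphabetically: fluoro, methyl.
Assembling the pieces gives 2-fluoro-5-methylundec-8-en-3-one.

2-fluoro-5-methylundec-8-en-3-one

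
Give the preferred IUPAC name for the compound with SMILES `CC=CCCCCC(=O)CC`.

dec-8-en-3-one

Counting along the main chain through the carbonyl and the multiple bond gives 10 carbons: the parent is decane.
A ketone (C=O on an internal carbon) is the principal characteristic group, giving the suffix -one.
There is one C=C double bond, indicated by the ending -ene.
Choose the numbering such that numbering from this end puts the carbonyl group at C-3 rather than C-8.
That gives the carbonyl at C-3; the double bond between C-8 and C-9.
Putting it together: dec-8-en-3-one.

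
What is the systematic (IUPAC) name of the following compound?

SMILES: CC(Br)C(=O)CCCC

2-bromoheptan-3-one

Counting along the main chain through the carbonyl gives 7 carbons: the parent is heptane.
A ketone (C=O on an internal carbon) is the principal characteristic group, giving the suffix -one.
The numbering direction is chosen so that numbering from this end puts the carbonyl group at C-3 rather than C-5.
With this numbering: the carbonyl at C-3; a bromo group at C-2.
The name is 2-bromoheptan-3-one.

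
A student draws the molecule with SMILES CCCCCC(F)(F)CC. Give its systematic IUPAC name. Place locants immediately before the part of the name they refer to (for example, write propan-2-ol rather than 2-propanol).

3,3-difluorooctane

The longest continuous carbon chain has 8 atoms, so the parent hydride is octane.
Choose the numbering such that the substituent locant set {3,3} is lower than {6,6} at the first point of difference.
That gives two fluoro groups at C-3.
Assembling the pieces gives 3,3-difluorooctane.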